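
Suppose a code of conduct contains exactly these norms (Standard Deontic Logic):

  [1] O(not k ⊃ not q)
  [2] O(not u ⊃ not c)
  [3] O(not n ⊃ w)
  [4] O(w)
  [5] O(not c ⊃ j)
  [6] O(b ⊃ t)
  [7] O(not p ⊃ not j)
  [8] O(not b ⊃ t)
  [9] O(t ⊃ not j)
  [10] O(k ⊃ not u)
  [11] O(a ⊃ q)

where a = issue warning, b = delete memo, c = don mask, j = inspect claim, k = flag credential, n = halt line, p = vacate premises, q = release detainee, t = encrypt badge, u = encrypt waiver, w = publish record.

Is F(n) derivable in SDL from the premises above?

No

Premise 3 is O(not n ⊃ w); even if O(w) held, inferring O(not n) would be affirming the consequent — invalid.
No other premise forces O(not n). An ideal world satisfying every premise can still have n true, so F(n) is not derivable.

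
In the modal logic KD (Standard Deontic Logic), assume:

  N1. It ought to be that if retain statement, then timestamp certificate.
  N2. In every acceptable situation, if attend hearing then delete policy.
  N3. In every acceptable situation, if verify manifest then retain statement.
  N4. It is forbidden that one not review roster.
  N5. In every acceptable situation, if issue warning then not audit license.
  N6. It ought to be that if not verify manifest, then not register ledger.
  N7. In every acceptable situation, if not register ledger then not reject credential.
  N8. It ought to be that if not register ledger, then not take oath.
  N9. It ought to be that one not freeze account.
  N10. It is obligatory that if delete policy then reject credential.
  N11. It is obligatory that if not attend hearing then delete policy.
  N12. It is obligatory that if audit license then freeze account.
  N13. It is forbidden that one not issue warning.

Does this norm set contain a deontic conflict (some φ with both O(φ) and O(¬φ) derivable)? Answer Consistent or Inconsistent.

Consistent

Premise 12 is O(audit_license → freeze_account), but O(audit_license) is not derivable from the premises, so it does not yield O(freeze_account).
So O(freeze_account) is not derivable, and the apparent clash with O(¬freeze_account) does not arise.
A world satisfying every obligation exists (e.g. attend_hearing=false, audit_license=false, delete_policy=true, freeze_account=false, issue_warning=true, register_ledger=true, reject_credential=true, retain_statement=true, review_roster=true, take_oath=false, timestamp_certificate=true, verify_manifest=true); no atom is both obligatory and forbidden, so the set is consistent.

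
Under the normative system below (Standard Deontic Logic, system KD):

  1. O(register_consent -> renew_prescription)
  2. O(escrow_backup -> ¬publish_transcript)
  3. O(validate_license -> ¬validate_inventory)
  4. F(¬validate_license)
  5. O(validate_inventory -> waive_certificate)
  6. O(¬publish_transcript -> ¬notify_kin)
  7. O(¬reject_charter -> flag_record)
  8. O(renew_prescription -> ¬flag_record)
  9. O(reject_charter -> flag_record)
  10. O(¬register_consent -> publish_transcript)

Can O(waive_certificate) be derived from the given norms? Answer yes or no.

No

Premise 5 is O(validate_inventory -> waive_certificate), but O(validate_inventory) is not derivable from the premises, so it does not yield O(waive_certificate).
No other premise forces O(waive_certificate). An ideal world satisfying every premise can still have waive_certificate false, so O(waive_certificate) is not derivable.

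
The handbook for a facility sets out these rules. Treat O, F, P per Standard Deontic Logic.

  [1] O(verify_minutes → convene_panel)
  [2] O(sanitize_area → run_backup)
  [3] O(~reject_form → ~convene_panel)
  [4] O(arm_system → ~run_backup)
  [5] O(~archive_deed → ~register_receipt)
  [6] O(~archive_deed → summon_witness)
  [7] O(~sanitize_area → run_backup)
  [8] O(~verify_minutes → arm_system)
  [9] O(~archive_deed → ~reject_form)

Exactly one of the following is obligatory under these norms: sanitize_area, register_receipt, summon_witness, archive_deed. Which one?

Premises 2 and 7 are O(sanitize_area → run_backup) and O(~sanitize_area → run_backup); every ideal world satisfies sanitize_area or ~sanitize_area, so in either case run_backup holds — hence O(run_backup).
Premise 4 is O(arm_system → ~run_backup); contrapositively O(run_backup → ~arm_system). Since O(run_backup) holds, K gives O(~arm_system).
Premise 8 is O(~verify_minutes → arm_system); contrapositively O(~arm_system → verify_minutes). Since O(~arm_system) holds, K gives O(verify_minutes).
From O(verify_minutes) and premise 1, O(verify_minutes → convene_panel), we obtain O(convene_panel).
The contrapositive of premise 3 (O(~reject_form → ~convene_panel)) is O(convene_panel → reject_form), and O(convene_panel) is already established, so O(reject_form).
Premise 9, O(~archive_deed → ~reject_form), contraposes to O(reject_form → archive_deed); with O(reject_form) we get O(archive_deed).
So O(archive_deed) holds — archive_deed is obligatory. None of the other listed options is made obligatory by any chain of premises.

archive_deed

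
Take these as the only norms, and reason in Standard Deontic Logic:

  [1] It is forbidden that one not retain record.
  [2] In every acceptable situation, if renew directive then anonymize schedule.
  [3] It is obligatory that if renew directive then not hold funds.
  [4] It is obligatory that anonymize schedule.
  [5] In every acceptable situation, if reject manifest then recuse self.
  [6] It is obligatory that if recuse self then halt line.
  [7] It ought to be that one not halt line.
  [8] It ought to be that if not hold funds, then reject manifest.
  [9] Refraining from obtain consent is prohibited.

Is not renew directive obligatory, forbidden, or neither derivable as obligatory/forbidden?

Obligatory

Premise 7 gives O(¬halt_line).
The contrapositive of premise 6 (O(recuse_self → halt_line)) is O(¬halt_line → ¬recuse_self), and O(¬halt_line) is already established, so O(¬recuse_self).
Premise 5 is O(reject_manifest → recuse_self); contrapositively O(¬recuse_self → ¬reject_manifest). Since O(¬recuse_self) holds, K gives O(¬reject_manifest).
The contrapositive of premise 8 (O(¬hold_funds → reject_manifest)) is O(¬reject_manifest → hold_funds), and O(¬reject_manifest) is already established, so O(hold_funds).
Premise 3, O(renew_directive → ¬hold_funds), contraposes to O(hold_funds → ¬renew_directive); with O(hold_funds) we get O(¬renew_directive).
Premises 1, 2, 4, 9 do not contribute to this derivation.
Hence ¬renew_directive is obligatory.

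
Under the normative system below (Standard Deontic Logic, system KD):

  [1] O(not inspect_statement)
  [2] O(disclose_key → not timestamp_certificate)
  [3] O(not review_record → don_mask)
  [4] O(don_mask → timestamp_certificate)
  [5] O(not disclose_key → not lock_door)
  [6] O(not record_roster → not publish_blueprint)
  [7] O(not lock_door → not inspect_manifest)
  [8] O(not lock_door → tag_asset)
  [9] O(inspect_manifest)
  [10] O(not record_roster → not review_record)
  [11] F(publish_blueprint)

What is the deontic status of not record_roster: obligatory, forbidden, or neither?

Forbidden

Premise 9 states O(inspect_manifest) outright.
Premise 7 is O(not lock_door → not inspect_manifest); contrapositively O(inspect_manifest → lock_door). Since O(inspect_manifest) holds, K gives O(lock_door).
Premise 5 is O(not disclose_key → not lock_door); contrapositively O(lock_door → disclose_key). Since O(lock_door) holds, K gives O(disclose_key).
With premise 2, O(disclose_key → not timestamp_certificate), the K-axiom yields O(not timestamp_certificate).
Premise 4 is O(don_mask → timestamp_certificate); contrapositively O(not timestamp_certificate → not don_mask). Since O(not timestamp_certificate) holds, K gives O(not don_mask).
The contrapositive of premise 3 (O(not review_record → don_mask)) is O(not don_mask → review_record), and O(not don_mask) is already established, so O(review_record).
Premise 10 is O(not record_roster → not review_record); contrapositively O(review_record → record_roster). Since O(review_record) holds, K gives O(record_roster).
Premises 1, 6, 8, 11 do not contribute to this derivation.
Thus O(record_roster), which is F(not record_roster): not record_roster is forbidden.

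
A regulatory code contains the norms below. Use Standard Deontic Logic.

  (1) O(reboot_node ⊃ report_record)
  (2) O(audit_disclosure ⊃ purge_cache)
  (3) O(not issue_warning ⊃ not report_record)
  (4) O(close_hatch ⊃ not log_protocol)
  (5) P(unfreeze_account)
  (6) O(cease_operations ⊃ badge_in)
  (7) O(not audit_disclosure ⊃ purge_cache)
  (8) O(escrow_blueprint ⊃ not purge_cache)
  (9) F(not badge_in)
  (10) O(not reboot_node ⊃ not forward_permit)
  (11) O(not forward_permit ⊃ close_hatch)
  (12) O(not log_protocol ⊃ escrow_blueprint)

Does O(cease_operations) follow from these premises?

Premise 6 is O(cease_operations ⊃ badge_in); even if O(badge_in) held, inferring O(cease_operations) would be affirming the consequent — invalid.
No other premise forces O(cease_operations). An ideal world satisfying every premise can still have cease_operations false, so O(cease_operations) is not derivable.

No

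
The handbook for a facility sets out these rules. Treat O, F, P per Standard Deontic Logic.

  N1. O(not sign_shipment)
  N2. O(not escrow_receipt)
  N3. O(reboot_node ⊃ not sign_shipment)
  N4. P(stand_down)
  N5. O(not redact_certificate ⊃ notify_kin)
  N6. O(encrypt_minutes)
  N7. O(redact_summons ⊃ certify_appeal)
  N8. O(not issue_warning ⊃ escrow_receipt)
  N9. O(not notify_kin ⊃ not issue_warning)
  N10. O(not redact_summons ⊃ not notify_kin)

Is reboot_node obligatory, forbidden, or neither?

Neither

Premise 3 is O(reboot_node ⊃ not sign_shipment); even if O(not sign_shipment) held, inferring O(reboot_node) would be affirming the consequent — invalid.
No premise or chain of K-axiom applications forces O(reboot_node), and none forces O(not reboot_node). So reboot_node is neither obligatory nor forbidden under these norms.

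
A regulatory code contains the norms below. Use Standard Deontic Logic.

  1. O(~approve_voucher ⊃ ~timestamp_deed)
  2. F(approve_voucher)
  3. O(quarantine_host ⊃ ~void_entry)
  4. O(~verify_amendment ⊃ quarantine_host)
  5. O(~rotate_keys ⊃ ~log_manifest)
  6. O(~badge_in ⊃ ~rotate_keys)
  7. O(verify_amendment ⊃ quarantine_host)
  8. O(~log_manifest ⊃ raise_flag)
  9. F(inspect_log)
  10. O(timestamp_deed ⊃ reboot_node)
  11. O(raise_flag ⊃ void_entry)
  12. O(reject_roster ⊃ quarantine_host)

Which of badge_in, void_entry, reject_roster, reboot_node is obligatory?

By case analysis on verify_amendment: premise 7 gives O(verify_amendment ⊃ quarantine_host) and premise 4 gives O(~verify_amendment ⊃ quarantine_host), so O(quarantine_host) either way.
With premise 3, O(quarantine_host ⊃ ~void_entry), the K-axiom yields O(~void_entry).
The contrapositive of premise 11 (O(raise_flag ⊃ void_entry)) is O(~void_entry ⊃ ~raise_flag), and O(~void_entry) is already established, so O(~raise_flag).
Premise 8, O(~log_manifest ⊃ raise_flag), contraposes to O(~raise_flag ⊃ log_manifest); with O(~raise_flag) we get O(log_manifest).
The contrapositive of premise 5 (O(~rotate_keys ⊃ ~log_manifest)) is O(log_manifest ⊃ rotate_keys), and O(log_manifest) is already established, so O(rotate_keys).
The contrapositive of premise 6 (O(~badge_in ⊃ ~rotate_keys)) is O(rotate_keys ⊃ badge_in), and O(rotate_keys) is already established, so O(badge_in).
So O(badge_in) holds — badge_in is obligatory. None of the other listed options is made obligatory by any chain of premises.

badge_in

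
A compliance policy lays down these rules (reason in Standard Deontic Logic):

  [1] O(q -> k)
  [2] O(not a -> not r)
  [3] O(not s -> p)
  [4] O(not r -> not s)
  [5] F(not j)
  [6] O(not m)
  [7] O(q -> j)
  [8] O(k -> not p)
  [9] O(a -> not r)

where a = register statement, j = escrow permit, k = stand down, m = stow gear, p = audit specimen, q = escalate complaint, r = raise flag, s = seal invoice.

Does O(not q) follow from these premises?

Yes

By case analysis on not a: premise 2 gives O(not a -> not r) and premise 9 gives O(a -> not r), so O(not r) either way.
Premise 4 is O(not r -> not s); since O(not r), deontic closure gives O(not s).
Premise 3 is O(not s -> p); since O(not s), deontic closure gives O(p).
Premise 8 is O(k -> not p); contrapositively O(p -> not k). Since O(p) holds, K gives O(not k).
The contrapositive of premise 1 (O(q -> k)) is O(not k -> not q), and O(not k) is already established, so O(not q).
Premises 5, 6, 7 do not contribute to this derivation.
So O(not q) follows.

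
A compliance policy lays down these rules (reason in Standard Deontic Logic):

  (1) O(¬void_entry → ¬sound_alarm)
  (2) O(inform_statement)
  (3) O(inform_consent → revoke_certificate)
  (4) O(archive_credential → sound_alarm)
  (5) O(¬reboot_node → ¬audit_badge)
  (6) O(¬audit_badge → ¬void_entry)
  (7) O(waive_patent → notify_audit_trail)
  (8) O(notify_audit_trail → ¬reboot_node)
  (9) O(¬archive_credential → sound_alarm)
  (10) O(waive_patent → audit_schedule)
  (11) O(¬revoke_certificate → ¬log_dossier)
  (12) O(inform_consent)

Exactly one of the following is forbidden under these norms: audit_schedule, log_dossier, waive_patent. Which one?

waive_patent

Premises 4 and 9 are O(archive_credential → sound_alarm) and O(¬archive_credential → sound_alarm); every ideal world satisfies archive_credential or ¬archive_credential, so in either case sound_alarm holds — hence O(sound_alarm).
The contrapositive of premise 1 (O(¬void_entry → ¬sound_alarm)) is O(sound_alarm → void_entry), and O(sound_alarm) is already established, so O(void_entry).
The contrapositive of premise 6 (O(¬audit_badge → ¬void_entry)) is O(void_entry → audit_badge), and O(void_entry) is already established, so O(audit_badge).
Premise 5 is O(¬reboot_node → ¬audit_badge); contrapositively O(audit_badge → reboot_node). Since O(audit_badge) holds, K gives O(reboot_node).
Premise 8 is O(notify_audit_trail → ¬reboot_node); contrapositively O(reboot_node → ¬notify_audit_trail). Since O(reboot_node) holds, K gives O(¬notify_audit_trail).
The contrapositive of premise 7 (O(waive_patent → notify_audit_trail)) is O(¬notify_audit_trail → ¬waive_patent), and O(¬notify_audit_trail) is already established, so O(¬waive_patent).
So O(¬waive_patent) holds, i.e. waive_patent is forbidden. None of the other listed options is forbidden under the premises.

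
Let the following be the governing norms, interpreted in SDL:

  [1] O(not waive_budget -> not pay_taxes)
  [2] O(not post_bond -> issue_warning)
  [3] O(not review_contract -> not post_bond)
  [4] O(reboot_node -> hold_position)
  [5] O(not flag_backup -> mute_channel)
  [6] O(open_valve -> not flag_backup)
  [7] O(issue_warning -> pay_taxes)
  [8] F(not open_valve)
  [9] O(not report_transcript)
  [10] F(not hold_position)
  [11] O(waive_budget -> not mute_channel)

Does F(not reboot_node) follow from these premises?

No

Premise 4 is O(reboot_node -> hold_position); even if O(hold_position) held, inferring O(reboot_node) would be affirming the consequent — invalid.
No other premise forces O(reboot_node). An ideal world satisfying every premise can still have not reboot_node true, so F(not reboot_node) is not derivable.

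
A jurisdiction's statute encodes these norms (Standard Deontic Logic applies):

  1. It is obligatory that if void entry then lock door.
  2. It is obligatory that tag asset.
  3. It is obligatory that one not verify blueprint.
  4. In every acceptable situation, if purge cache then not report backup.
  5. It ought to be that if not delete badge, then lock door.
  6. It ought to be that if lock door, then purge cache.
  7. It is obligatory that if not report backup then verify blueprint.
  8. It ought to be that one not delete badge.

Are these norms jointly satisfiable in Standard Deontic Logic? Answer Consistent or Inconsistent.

Inconsistent

Premise 8 states O(¬delete_badge) outright.
Applying K to premise 5 (O(¬delete_badge → lock_door)) and O(¬delete_badge) yields O(lock_door).
Applying K to premise 6 (O(lock_door → purge_cache)) and O(lock_door) yields O(purge_cache).
Applying K to premise 4 (O(purge_cache → ¬report_backup)) and O(purge_cache) yields O(¬report_backup).
Premise 7 is O(¬report_backup → verify_blueprint); since O(¬report_backup), deontic closure gives O(verify_blueprint).
However, premise 3 gives O(¬verify_blueprint).
We now have both O(verify_blueprint) and O(¬verify_blueprint) — verify_blueprint is simultaneously obligatory and forbidden, violating the D-axiom.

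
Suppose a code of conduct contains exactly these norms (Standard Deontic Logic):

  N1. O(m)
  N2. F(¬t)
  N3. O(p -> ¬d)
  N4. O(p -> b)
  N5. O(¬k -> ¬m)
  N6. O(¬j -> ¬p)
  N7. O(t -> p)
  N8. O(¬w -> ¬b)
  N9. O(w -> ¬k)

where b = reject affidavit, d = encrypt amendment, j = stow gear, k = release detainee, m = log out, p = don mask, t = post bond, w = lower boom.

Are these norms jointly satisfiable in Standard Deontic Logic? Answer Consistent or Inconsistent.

Inconsistent

From premise 1 we have O(m).
Premise 5, O(¬k -> ¬m), contraposes to O(m -> k); with O(m) we get O(k).
Premise 9 is O(w -> ¬k); contrapositively O(k -> ¬w). Since O(k) holds, K gives O(¬w).
From O(¬w) and premise 8, O(¬w -> ¬b), we obtain O(¬b).
The contrapositive of premise 4 (O(p -> b)) is O(¬b -> ¬p), and O(¬b) is already established, so O(¬p).
The contrapositive of premise 7 (O(t -> p)) is O(¬p -> ¬t), and O(¬p) is already established, so O(¬t).
However, F(¬t) at premise 2 amounts to O(t).
We now have both O(¬t) and O(t) — t is simultaneously obligatory and forbidden, violating the D-axiom.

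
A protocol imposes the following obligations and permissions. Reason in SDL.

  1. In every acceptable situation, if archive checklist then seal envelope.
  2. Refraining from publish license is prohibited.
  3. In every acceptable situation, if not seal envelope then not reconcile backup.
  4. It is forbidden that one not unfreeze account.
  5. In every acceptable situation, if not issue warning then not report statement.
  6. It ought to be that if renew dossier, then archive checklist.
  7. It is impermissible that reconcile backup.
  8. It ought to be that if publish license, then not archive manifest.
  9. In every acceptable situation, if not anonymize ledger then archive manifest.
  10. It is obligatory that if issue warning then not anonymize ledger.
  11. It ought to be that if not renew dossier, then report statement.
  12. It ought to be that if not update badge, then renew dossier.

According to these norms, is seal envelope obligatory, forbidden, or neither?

Premise 2, F(¬publish_license), is equivalent to O(publish_license).
With premise 8, O(publish_license → ¬archive_manifest), the K-axiom yields O(¬archive_manifest).
The contrapositive of premise 9 (O(¬anonymize_ledger → archive_manifest)) is O(¬archive_manifest → anonymize_ledger), and O(¬archive_manifest) is already established, so O(anonymize_ledger).
The contrapositive of premise 10 (O(issue_warning → ¬anonymize_ledger)) is O(anonymize_ledger → ¬issue_warning), and O(anonymize_ledger) is already established, so O(¬issue_warning).
From O(¬issue_warning) and premise 5, O(¬issue_warning → ¬report_statement), we obtain O(¬report_statement).
Premise 11, O(¬renew_dossier → report_statement), contraposes to O(¬report_statement → renew_dossier); with O(¬report_statement) we get O(renew_dossier).
From O(renew_dossier) and premise 6, O(renew_dossier → archive_checklist), we obtain O(archive_checklist).
With premise 1, O(archive_checklist → seal_envelope), the K-axiom yields O(seal_envelope).
Premises 3, 4, 7, 12 do not contribute to this derivation.
Hence seal_envelope is obligatory.

Obligatory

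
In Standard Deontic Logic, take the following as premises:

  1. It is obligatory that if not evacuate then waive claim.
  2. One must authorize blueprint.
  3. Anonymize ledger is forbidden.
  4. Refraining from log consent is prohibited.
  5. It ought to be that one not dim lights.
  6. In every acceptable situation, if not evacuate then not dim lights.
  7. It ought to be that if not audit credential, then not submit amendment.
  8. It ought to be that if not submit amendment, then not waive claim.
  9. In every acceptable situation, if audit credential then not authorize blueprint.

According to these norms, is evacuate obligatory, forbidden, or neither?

Obligatory

Premise 2 gives O(authorize_blueprint).
Premise 9 is O(audit_credential → ¬authorize_blueprint); contrapositively O(authorize_blueprint → ¬audit_credential). Since O(authorize_blueprint) holds, K gives O(¬audit_credential).
From O(¬audit_credential) and premise 7, O(¬audit_credential → ¬submit_amendment), we obtain O(¬submit_amendment).
Premise 8 is O(¬submit_amendment → ¬waive_claim); since O(¬submit_amendment), deontic closure gives O(¬waive_claim).
Premise 1 is O(¬evacuate → waive_claim); contrapositively O(¬waive_claim → evacuate). Since O(¬waive_claim) holds, K gives O(evacuate).
Premises 3, 4, 5, 6 do not contribute to this derivation.
Hence evacuate is obligatory.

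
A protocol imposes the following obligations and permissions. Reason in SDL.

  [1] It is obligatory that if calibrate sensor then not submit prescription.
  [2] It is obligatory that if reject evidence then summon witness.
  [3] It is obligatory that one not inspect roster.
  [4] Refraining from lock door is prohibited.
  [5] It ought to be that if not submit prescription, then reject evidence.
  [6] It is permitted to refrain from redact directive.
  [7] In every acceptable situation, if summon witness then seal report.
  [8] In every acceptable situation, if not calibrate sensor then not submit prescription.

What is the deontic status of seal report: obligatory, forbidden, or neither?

Obligatory

Premises 8 and 1 are O(¬calibrate_sensor → ¬submit_prescription) and O(calibrate_sensor → ¬submit_prescription); every ideal world satisfies ¬calibrate_sensor or calibrate_sensor, so in either case ¬submit_prescription holds — hence O(¬submit_prescription).
Applying K to premise 5 (O(¬submit_prescription → reject_evidence)) and O(¬submit_prescription) yields O(reject_evidence).
With premise 2, O(reject_evidence → summon_witness), the K-axiom yields O(summon_witness).
With premise 7, O(summon_witness → seal_report), the K-axiom yields O(seal_report).
Premises 3, 4, 6 do not contribute to this derivation.
Hence seal_report is obligatory.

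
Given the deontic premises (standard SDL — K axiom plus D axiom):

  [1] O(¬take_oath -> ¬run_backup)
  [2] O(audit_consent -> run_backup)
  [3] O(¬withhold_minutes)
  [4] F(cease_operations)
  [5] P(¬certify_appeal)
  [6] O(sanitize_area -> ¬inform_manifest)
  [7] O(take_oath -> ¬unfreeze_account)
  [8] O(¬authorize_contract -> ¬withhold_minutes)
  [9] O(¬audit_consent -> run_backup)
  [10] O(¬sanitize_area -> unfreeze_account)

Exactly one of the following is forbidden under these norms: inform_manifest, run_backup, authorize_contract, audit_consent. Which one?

inform_manifest

Premises 2 and 9 are O(audit_consent -> run_backup) and O(¬audit_consent -> run_backup); every ideal world satisfies audit_consent or ¬audit_consent, so in either case run_backup holds — hence O(run_backup).
Premise 1 is O(¬take_oath -> ¬run_backup); contrapositively O(run_backup -> take_oath). Since O(run_backup) holds, K gives O(take_oath).
From O(take_oath) and premise 7, O(take_oath -> ¬unfreeze_account), we obtain O(¬unfreeze_account).
The contrapositive of premise 10 (O(¬sanitize_area -> unfreeze_account)) is O(¬unfreeze_account -> sanitize_area), and O(¬unfreeze_account) is already established, so O(sanitize_area).
With premise 6, O(sanitize_area -> ¬inform_manifest), the K-axiom yields O(¬inform_manifest).
So O(¬inform_manifest) holds, i.e. inform_manifest is forbidden. None of the other listed options is forbidden under the premises.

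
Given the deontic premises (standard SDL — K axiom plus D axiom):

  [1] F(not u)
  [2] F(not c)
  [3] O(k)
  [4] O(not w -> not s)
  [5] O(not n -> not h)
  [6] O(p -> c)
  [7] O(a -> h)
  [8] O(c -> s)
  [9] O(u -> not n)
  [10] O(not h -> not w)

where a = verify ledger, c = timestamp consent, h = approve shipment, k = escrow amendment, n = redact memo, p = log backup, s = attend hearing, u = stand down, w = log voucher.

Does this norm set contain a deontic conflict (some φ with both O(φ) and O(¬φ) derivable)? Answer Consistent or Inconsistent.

Inconsistent

Premise 2, F(not c), is equivalent to O(c).
With premise 8, O(c -> s), the K-axiom yields O(s).
The contrapositive of premise 4 (O(not w -> not s)) is O(s -> w), and O(s) is already established, so O(w).
Premise 10 is O(not h -> not w); contrapositively O(w -> h). Since O(w) holds, K gives O(h).
Premise 5, O(not n -> not h), contraposes to O(h -> n); with O(h) we get O(n).
Premise 9, O(u -> not n), contraposes to O(n -> not u); with O(n) we get O(not u).
Yet premise 1 is F(not u), i.e. O(u).
We now have both O(not u) and O(u) — u is simultaneously obligatory and forbidden, violating the D-axiom.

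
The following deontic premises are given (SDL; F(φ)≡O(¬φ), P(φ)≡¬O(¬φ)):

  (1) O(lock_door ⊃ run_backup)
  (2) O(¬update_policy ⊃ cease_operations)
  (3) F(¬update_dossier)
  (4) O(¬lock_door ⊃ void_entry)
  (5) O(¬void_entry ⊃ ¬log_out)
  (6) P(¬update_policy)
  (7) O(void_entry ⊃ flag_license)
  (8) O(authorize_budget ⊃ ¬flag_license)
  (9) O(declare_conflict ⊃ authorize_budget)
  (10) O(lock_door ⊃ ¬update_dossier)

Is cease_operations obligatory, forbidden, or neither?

Premise 2 is O(¬update_policy ⊃ cease_operations), but O(¬update_policy) is not derivable from the premises (the permission P(¬update_policy) asserts only ¬O(update_policy), not O(¬update_policy)), so it does not yield O(cease_operations).
No premise or chain of K-axiom applications forces O(cease_operations), and none forces O(¬cease_operations). So cease_operations is neither obligatory nor forbidden under these norms.

Neither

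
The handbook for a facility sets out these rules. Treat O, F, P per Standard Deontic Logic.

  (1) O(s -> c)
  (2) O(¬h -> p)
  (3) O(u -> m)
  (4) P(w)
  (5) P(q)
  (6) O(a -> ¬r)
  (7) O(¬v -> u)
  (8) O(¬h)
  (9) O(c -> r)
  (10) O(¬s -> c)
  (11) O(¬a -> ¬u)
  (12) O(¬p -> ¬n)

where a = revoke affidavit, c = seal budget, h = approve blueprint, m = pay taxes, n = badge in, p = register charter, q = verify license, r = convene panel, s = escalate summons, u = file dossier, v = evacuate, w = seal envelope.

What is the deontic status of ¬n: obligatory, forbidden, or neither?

Neither

Premise 12 is O(¬p -> ¬n), but O(¬p) is not derivable from the premises, so it does not yield O(¬n).
No premise or chain of K-axiom applications forces O(¬n), and none forces O(n). So ¬n is neither obligatory nor forbidden under these norms.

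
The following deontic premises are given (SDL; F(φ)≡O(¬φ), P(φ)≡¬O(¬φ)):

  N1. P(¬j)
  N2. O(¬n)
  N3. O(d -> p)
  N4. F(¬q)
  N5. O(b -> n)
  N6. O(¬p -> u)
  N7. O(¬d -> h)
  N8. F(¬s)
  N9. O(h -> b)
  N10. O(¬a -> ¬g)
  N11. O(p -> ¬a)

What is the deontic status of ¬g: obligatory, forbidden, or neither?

Premise 2 gives O(¬n).
The contrapositive of premise 5 (O(b -> n)) is O(¬n -> ¬b), and O(¬n) is already established, so O(¬b).
Premise 9 is O(h -> b); contrapositively O(¬b -> ¬h). Since O(¬b) holds, K gives O(¬h).
The contrapositive of premise 7 (O(¬d -> h)) is O(¬h -> d), and O(¬h) is already established, so O(d).
Applying K to premise 3 (O(d -> p)) and O(d) yields O(p).
Applying K to premise 11 (O(p -> ¬a)) and O(p) yields O(¬a).
With premise 10, O(¬a -> ¬g), the K-axiom yields O(¬g).
Premises 1, 4, 6, 8 do not contribute to this derivation.
Hence ¬g is obligatory.

Obligatory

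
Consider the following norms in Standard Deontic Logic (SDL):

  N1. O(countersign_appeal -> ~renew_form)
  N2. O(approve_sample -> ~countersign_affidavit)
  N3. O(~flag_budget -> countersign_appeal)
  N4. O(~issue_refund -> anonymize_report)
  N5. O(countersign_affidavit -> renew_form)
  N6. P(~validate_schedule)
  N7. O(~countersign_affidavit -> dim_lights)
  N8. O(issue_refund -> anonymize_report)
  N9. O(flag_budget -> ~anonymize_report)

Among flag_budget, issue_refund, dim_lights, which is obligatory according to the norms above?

dim_lights

Premises 4 and 8 cover both cases: O(~issue_refund -> anonymize_report) and O(issue_refund -> anonymize_report). Since ~issue_refund ∨ issue_refund is a tautology, O(anonymize_report) follows.
Premise 9 is O(flag_budget -> ~anonymize_report); contrapositively O(anonymize_report -> ~flag_budget). Since O(anonymize_report) holds, K gives O(~flag_budget).
From O(~flag_budget) and premise 3, O(~flag_budget -> countersign_appeal), we obtain O(countersign_appeal).
Premise 1 is O(countersign_appeal -> ~renew_form); since O(countersign_appeal), deontic closure gives O(~renew_form).
Premise 5, O(countersign_affidavit -> renew_form), contraposes to O(~renew_form -> ~countersign_affidavit); with O(~renew_form) we get O(~countersign_affidavit).
From O(~countersign_affidavit) and premise 7, O(~countersign_affidavit -> dim_lights), we obtain O(dim_lights).
So O(dim_lights) holds — dim_lights is obligatory. None of the other listed options is made obligatory by any chain of premises.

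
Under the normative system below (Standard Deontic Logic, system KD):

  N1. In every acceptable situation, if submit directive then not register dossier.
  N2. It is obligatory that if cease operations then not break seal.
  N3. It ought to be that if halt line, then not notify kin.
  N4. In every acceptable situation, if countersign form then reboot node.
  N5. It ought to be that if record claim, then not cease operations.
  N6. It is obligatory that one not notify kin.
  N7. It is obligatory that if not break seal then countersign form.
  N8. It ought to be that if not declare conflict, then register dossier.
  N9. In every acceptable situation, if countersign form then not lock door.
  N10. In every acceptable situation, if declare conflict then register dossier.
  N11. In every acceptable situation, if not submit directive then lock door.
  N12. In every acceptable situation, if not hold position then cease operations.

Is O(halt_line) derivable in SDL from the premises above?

Premise 3 is O(halt_line → ¬notify_kin); even if O(¬notify_kin) held, inferring O(halt_line) would be affirming the consequent — invalid.
No other premise forces O(halt_line). An ideal world satisfying every premise can still have halt_line false, so O(halt_line) is not derivable.

No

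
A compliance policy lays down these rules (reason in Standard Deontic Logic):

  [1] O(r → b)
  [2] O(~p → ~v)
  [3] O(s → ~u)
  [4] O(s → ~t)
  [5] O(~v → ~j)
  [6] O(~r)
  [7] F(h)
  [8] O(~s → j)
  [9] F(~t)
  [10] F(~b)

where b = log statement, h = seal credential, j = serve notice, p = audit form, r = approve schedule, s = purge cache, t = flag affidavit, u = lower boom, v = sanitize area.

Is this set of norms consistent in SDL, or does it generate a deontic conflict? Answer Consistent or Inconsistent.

Consistent

Premise 1 is O(r → b); even if O(b) held, inferring O(r) would be affirming the consequent — invalid.
So O(r) is not derivable, and the apparent clash with O(~r) does not arise.
A world satisfying every obligation exists (e.g. b=true, h=false, j=true, p=true, r=false, s=false, t=true, u=false, v=true); no atom is both obligatory and forbidden, so the set is consistent.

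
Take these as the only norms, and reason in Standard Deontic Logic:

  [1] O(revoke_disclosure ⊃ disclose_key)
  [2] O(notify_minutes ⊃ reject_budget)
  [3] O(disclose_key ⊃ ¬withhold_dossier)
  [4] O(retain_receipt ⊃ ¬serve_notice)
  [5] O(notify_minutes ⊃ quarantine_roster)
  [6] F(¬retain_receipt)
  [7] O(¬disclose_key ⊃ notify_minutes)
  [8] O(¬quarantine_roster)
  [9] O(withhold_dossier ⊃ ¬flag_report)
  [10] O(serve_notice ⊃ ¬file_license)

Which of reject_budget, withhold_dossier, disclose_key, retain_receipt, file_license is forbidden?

Premise 8 states O(¬quarantine_roster) outright.
The contrapositive of premise 5 (O(notify_minutes ⊃ quarantine_roster)) is O(¬quarantine_roster ⊃ ¬notify_minutes), and O(¬quarantine_roster) is already established, so O(¬notify_minutes).
Premise 7 is O(¬disclose_key ⊃ notify_minutes); contrapositively O(¬notify_minutes ⊃ disclose_key). Since O(¬notify_minutes) holds, K gives O(disclose_key).
Premise 3 is O(disclose_key ⊃ ¬withhold_dossier); since O(disclose_key), deontic closure gives O(¬withhold_dossier).
So O(¬withhold_dossier) holds, i.e. withhold_dossier is forbidden. None of the other listed options is forbidden under the premises.

withhold_dossier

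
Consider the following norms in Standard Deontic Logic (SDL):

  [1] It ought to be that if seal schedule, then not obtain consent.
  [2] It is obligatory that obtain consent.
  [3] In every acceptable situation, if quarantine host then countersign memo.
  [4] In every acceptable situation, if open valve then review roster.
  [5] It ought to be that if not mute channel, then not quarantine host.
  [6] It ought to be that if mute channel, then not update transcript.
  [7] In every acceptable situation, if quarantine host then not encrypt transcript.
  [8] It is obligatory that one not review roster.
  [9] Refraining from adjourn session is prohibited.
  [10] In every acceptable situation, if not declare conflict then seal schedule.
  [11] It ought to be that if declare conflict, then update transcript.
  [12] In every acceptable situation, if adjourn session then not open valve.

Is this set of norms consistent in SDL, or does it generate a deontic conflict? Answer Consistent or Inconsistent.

Premise 4 is O(open_valve → review_roster), but O(open_valve) is not derivable from the premises, so it does not yield O(review_roster).
So O(review_roster) is not derivable, and the apparent clash with O(¬review_roster) does not arise.
A world satisfying every obligation exists (e.g. adjourn_session=true, countersign_memo=false, declare_conflict=true, encrypt_transcript=false, mute_channel=false, obtain_consent=true, open_valve=false, quarantine_host=false, review_roster=false, seal_schedule=false, update_transcript=true); no atom is both obligatory and forbidden, so the set is consistent.

Consistent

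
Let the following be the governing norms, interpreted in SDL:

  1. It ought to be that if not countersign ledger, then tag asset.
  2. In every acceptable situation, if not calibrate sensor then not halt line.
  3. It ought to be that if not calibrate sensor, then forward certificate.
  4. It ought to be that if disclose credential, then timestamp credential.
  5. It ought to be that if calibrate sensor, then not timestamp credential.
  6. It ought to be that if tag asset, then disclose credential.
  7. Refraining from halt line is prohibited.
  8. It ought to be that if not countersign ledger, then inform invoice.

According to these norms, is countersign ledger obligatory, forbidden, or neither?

Obligatory

Premise 7 is F(¬halt_line), i.e. O(halt_line).
Premise 2, O(¬calibrate_sensor → ¬halt_line), contraposes to O(halt_line → calibrate_sensor); with O(halt_line) we get O(calibrate_sensor).
Applying K to premise 5 (O(calibrate_sensor → ¬timestamp_credential)) and O(calibrate_sensor) yields O(¬timestamp_credential).
Premise 4, O(disclose_credential → timestamp_credential), contraposes to O(¬timestamp_credential → ¬disclose_credential); with O(¬timestamp_credential) we get O(¬disclose_credential).
Premise 6, O(tag_asset → disclose_credential), contraposes to O(¬disclose_credential → ¬tag_asset); with O(¬disclose_credential) we get O(¬tag_asset).
Premise 1, O(¬countersign_ledger → tag_asset), contraposes to O(¬tag_asset → countersign_ledger); with O(¬tag_asset) we get O(countersign_ledger).
Premises 3, 8 do not contribute to this derivation.
Hence countersign_ledger is obligatory.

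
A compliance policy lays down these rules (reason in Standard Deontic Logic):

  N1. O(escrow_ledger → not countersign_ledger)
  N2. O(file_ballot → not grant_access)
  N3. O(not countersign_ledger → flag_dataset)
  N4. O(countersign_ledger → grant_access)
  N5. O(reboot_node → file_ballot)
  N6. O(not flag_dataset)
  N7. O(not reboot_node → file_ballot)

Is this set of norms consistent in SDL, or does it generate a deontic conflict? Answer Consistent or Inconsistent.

Premises 5 and 7 are O(reboot_node → file_ballot) and O(not reboot_node → file_ballot); every ideal world satisfies reboot_node or not reboot_node, so in either case file_ballot holds — hence O(file_ballot).
Premise 2 is O(file_ballot → not grant_access); since O(file_ballot), deontic closure gives O(not grant_access).
Premise 4 is O(countersign_ledger → grant_access); contrapositively O(not grant_access → not countersign_ledger). Since O(not grant_access) holds, K gives O(not countersign_ledger).
With premise 3, O(not countersign_ledger → flag_dataset), the K-axiom yields O(flag_dataset).
Yet premise 6 states O(not flag_dataset).
We now have both O(flag_dataset) and O(not flag_dataset) — flag_dataset is simultaneously obligatory and forbidden, violating the D-axiom.

Inconsistent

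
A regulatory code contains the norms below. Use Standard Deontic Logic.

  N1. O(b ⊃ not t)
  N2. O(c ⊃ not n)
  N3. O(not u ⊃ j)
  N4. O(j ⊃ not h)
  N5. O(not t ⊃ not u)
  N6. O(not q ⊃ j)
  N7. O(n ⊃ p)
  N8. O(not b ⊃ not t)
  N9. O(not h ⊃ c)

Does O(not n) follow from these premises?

Premises 8 and 1 are O(not b ⊃ not t) and O(b ⊃ not t); every ideal world satisfies not b or b, so in either case not t holds — hence O(not t).
From O(not t) and premise 5, O(not t ⊃ not u), we obtain O(not u).
With premise 3, O(not u ⊃ j), the K-axiom yields O(j).
With premise 4, O(j ⊃ not h), the K-axiom yields O(not h).
With premise 9, O(not h ⊃ c), the K-axiom yields O(c).
Applying K to premise 2 (O(c ⊃ not n)) and O(c) yields O(not n).
Premises 6, 7 do not contribute to this derivation.
So O(not n) follows.

Yes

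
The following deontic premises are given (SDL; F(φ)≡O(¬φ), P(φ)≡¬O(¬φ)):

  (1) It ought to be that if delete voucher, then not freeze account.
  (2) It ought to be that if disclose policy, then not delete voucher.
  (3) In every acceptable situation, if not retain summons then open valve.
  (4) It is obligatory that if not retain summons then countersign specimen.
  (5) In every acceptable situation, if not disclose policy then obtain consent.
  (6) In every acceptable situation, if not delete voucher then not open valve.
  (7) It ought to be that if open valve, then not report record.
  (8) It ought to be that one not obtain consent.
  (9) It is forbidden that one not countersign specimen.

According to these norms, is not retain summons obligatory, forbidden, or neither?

From premise 8 we have O(¬obtain_consent).
Premise 5, O(¬disclose_policy → obtain_consent), contraposes to O(¬obtain_consent → disclose_policy); with O(¬obtain_consent) we get O(disclose_policy).
Applying K to premise 2 (O(disclose_policy → ¬delete_voucher)) and O(disclose_policy) yields O(¬delete_voucher).
From O(¬delete_voucher) and premise 6, O(¬delete_voucher → ¬open_valve), we obtain O(¬open_valve).
Premise 3, O(¬retain_summons → open_valve), contraposes to O(¬open_valve → retain_summons); with O(¬open_valve) we get O(retain_summons).
Premises 1, 4, 7, 9 do not contribute to this derivation.
Thus O(retain_summons), which is F(¬retain_summons): ¬retain_summons is forbidden.

Forbidden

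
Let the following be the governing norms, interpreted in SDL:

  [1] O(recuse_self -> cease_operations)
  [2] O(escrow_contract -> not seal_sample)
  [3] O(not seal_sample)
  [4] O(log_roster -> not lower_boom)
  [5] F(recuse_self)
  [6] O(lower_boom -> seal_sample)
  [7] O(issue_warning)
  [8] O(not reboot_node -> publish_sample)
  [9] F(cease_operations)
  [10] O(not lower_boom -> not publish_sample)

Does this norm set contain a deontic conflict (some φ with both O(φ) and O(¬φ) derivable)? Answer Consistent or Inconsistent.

Premise 1 is O(recuse_self -> cease_operations), but O(recuse_self) is not derivable from the premises, so it does not yield O(cease_operations).
So O(cease_operations) is not derivable, and the apparent clash with O(not cease_operations) does not arise.
A world satisfying every obligation exists (e.g. cease_operations=false, escrow_contract=false, issue_warning=true, log_roster=false, lower_boom=false, publish_sample=false, reboot_node=true, recuse_self=false, seal_sample=false); no atom is both obligatory and forbidden, so the set is consistent.

Consistent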